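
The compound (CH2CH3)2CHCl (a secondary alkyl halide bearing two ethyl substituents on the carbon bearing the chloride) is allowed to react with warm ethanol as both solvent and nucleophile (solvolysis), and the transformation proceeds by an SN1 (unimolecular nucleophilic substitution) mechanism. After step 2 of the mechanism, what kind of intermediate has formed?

Step 1: Rate-determining heterolysis of the C–Cl bond gives Cl⁻ and a secondary carbocation.
Step 2: Nucleophilic capture: the oxygen of CH3CH2OH bonds to the cationic carbon, producing an oxonium-ion intermediate.
After step 2 the species present is an oxonium ion.

oxonium ion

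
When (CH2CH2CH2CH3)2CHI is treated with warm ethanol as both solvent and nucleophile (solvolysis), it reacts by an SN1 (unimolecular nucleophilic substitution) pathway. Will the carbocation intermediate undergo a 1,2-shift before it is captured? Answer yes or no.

no

The first-formed carbocation is secondary.
No single 1,2-shift to an adjacent carbon would produce a more-substituted cation than the one already present, so no rearrangement occurs.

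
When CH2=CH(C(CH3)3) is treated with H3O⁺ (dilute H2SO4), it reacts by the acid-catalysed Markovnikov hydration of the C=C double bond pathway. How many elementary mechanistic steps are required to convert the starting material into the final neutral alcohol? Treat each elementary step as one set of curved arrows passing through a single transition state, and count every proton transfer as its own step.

4

Step 1: The π electrons of the C=C bond attack a proton of H3O⁺; Markovnikov addition places the new C–H on the less-substituted alkene carbon, so the positive charge ends up on the more-substituted carbon — a secondary carbocation. H2O is released.
Step 2: A 1,2-methyl shift from the adjacent tert-butyl carbon moves the positive charge from the secondary centre to an adjacent carbon, generating a more stable tertiary carbocation.
Step 3: Nucleophilic capture of the cation by H2O produces the protonated alcohol (an oxonium ion).
Step 4: Proton transfer from the O–H of the oxonium ion to H2O completes the catalytic cycle and yields the alcohol.
Total: 4 elementary steps.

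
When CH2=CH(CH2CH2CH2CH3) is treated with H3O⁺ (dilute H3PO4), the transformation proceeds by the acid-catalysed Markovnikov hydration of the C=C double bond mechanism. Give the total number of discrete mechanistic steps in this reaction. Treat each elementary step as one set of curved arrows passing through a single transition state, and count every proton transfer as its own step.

3

Step 1: Protonation of the alkene by H3O⁺: the π bond acts as the nucleophile and picks up H⁺, giving the more stable (Markovnikov) secondary carbocation. H2O is released.
(No 1,2-shift: no single shift to an adjacent carbon would give a more stable cation.)
Step 2: Water acts as the nucleophile: an oxygen lone pair bonds to the cationic carbon, giving an oxonium-ion intermediate.
Step 3: Deprotonation of the oxonium ion by a water molecule delivers the neutral alcohol and regenerates the acid catalyst.
Total: 3 elementary steps.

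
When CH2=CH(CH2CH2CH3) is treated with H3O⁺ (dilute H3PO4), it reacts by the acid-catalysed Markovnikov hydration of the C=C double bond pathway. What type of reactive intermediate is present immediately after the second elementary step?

Step 1: Protonation of the alkene by H3O⁺: the π bond acts as the nucleophile and picks up H⁺, giving the more stable (Markovnikov) secondary carbocation. H2O is released.
Step 2: Nucleophilic capture of the cation by H2O produces the protonated alcohol (an oxonium ion).
After step 2 the species present is an oxonium ion.

oxonium ion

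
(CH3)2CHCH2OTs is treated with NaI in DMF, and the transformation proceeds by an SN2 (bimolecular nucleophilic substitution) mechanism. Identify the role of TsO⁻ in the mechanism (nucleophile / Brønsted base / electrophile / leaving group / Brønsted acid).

Step 1: Backside attack by I⁻ on the carbon bearing the tosylate: the new C–I bond forms as the C–O bond breaks, with Walden inversion at carbon.
TsO⁻ departs with both electrons of the breaking σ-bond — that is the definition of a leaving group.

leaving group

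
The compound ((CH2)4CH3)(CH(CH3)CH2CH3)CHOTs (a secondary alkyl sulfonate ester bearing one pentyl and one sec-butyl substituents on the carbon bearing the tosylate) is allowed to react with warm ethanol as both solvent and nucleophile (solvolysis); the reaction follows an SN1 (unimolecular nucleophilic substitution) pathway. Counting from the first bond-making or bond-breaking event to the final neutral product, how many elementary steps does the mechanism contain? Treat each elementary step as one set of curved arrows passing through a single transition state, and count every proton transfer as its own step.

4

Step 1: Rate-determining heterolysis of the C–O bond gives TsO⁻ and a secondary carbocation.
Step 2: A 1,2-hydride shift from the adjacent sec-butyl carbon moves the positive charge from the secondary centre to an adjacent carbon, generating a more stable tertiary carbocation.
Step 3: CH3CH2OH donates an oxygen lone pair into the empty p orbital of the cation, giving a protonated ether (an oxonium ion).
Step 4: Proton transfer from the O–H of the oxonium ion to a solvent molecule delivers the neutral ether.
Total: 4 elementary steps.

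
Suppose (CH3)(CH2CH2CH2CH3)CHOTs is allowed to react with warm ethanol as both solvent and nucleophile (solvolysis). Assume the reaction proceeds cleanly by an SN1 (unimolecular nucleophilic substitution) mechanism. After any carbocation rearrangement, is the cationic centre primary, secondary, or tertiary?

secondary

Step 1: Ionisation: the C–O σ-bond cleaves heterolytically; both bonding electrons depart with TsO⁻, leaving a secondary carbocation at the α-carbon.
No single 1,2-shift to an adjacent carbon would give a more-substituted cation, so no rearrangement occurs.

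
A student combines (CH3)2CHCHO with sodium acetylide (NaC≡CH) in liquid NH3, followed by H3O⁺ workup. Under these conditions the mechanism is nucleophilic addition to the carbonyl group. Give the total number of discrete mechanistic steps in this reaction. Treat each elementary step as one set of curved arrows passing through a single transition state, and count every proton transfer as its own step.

2

Step 1: A lone pair / filled orbital on HC≡C⁻ attacks the electrophilic carbonyl carbon; the π(C=O) electrons shift onto oxygen, producing a tetrahedral alkoxide intermediate.
Step 2: On H3O⁺ workup the alkoxide oxygen is protonated, giving a propargyl alcohol.
Total: 2 elementary steps.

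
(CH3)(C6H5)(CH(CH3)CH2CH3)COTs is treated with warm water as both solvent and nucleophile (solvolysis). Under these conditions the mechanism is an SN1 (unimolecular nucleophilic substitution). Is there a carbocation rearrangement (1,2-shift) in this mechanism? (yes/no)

no

The first-formed carbocation is tertiary.
No single 1,2-shift to an adjacent carbon would produce a more-substituted cation than the one already present, so no rearrangement occurs.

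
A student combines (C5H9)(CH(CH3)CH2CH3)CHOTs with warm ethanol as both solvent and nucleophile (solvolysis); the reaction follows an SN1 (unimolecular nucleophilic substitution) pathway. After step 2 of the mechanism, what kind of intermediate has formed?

Step 1: Rate-determining heterolysis of the C–O bond gives TsO⁻ and a secondary carbocation.
Step 2: A 1,2-hydride shift from the adjacent sec-butyl carbon moves the positive charge from the secondary centre to an adjacent carbon, generating a more stable tertiary carbocation.
After step 2 the species present is a tertiary carbocation.

tertiary carbocation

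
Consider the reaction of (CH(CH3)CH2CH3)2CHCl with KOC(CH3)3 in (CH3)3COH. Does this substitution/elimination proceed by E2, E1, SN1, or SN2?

E2

Conditions: a strong/bulky base with a secondary substrate bearing a β-hydrogen.
These conditions are the textbook signature of the E2 pathway.
A strong (often hindered) base removes a β-H in concert with loss of the leaving group — bimolecular elimination.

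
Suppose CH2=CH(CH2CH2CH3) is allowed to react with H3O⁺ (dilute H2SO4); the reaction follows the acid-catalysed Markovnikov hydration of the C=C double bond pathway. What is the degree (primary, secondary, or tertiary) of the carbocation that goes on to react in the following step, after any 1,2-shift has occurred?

secondary

Step 1: The π electrons of the C=C bond attack a proton of H3O⁺; Markovnikov addition places the new C–H on the less-substituted alkene carbon, so the positive charge ends up on the more-substituted carbon — a secondary carbocation. H2O is released.
No single 1,2-shift to an adjacent carbon would give a more-substituted cation, so no rearrangement occurs.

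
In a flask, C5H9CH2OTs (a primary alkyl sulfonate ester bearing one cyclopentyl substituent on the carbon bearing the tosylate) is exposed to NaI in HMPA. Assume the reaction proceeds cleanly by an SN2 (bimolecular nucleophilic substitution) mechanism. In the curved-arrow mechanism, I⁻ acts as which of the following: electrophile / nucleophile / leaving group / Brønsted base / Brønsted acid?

Step 1: I⁻ attacks the back face of the α-carbon while TsO⁻ departs with the C–O bonding pair — a single concerted displacement through a pentacoordinate transition state.
I⁻ donates an electron pair to form a new σ-bond to carbon — it is the nucleophile.

nucleophile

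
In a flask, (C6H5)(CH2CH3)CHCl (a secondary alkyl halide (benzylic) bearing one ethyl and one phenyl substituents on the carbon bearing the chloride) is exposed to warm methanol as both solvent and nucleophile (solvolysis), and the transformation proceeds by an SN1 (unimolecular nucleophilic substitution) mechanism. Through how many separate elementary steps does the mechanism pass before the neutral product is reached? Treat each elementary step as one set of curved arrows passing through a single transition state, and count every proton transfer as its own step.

3

Step 1: Ionisation: the C–Cl σ-bond cleaves heterolytically; both bonding electrons depart with Cl⁻, leaving a secondary carbocation at the α-carbon.
(No 1,2-shift: no single shift to an adjacent carbon would give a more stable cation.)
Step 2: A lone pair on the oxygen of CH3OH attacks the carbocation, forming a new C–O σ-bond and an oxonium ion.
Step 3: Proton transfer from the O–H of the oxonium ion to a solvent molecule delivers the neutral ether.
Total: 3 elementary steps.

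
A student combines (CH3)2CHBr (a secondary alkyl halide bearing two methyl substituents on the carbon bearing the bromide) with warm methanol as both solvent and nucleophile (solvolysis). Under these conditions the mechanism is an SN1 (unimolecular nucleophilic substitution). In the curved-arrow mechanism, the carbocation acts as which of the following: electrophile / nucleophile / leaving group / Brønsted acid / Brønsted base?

Step 2: Nucleophilic capture: the oxygen of CH3OH bonds to the cationic carbon, producing an oxonium-ion intermediate.
The carbocation accepts an electron pair into an empty or π* orbital — it is the electrophile.

electrophile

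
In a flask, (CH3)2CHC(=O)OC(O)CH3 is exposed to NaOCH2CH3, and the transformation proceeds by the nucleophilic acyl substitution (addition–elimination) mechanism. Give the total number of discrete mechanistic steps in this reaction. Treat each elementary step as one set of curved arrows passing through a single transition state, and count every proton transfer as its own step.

2

Step 1: A lone pair on the O of CH3CH2O⁻ attacks the electrophilic acyl carbon; the π(C=O) electrons move onto oxygen, giving a tetrahedral intermediate.
Step 2: Collapse of the tetrahedral intermediate: the alkoxide oxygen pushes its lone pair back to re-form C=O while CH3CO2⁻ leaves.
Total: 2 elementary steps.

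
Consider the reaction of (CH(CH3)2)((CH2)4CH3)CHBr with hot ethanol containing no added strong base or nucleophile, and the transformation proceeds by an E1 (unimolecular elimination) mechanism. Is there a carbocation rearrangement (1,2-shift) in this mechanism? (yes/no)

The first-formed carbocation is secondary.
The adjacent isopropyl carbon already bears 2 other carbon substituents and has a hydrogen to migrate; after a 1,2-hydride shift from that carbon the positive charge sits on a tertiary centre.
Tertiary is more stable than secondary, so the shift occurs.

yes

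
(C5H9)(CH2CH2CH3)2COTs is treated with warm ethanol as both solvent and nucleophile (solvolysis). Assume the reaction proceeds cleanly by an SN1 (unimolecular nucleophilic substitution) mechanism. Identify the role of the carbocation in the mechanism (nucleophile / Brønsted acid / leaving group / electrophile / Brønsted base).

Step 2: Nucleophilic capture: the oxygen of CH3CH2OH bonds to the cationic carbon, producing an oxonium-ion intermediate.
The carbocation accepts an electron pair into an empty or π* orbital — it is the electrophile.

electrophile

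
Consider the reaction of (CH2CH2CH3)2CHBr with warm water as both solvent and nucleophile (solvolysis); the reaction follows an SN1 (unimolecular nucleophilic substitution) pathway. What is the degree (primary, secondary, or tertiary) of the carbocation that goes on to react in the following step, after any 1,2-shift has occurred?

secondary

Step 1: Rate-determining heterolysis of the C–Br bond gives Br⁻ and a secondary carbocation.
No single 1,2-shift to an adjacent carbon would give a more-substituted cation, so no rearrangement occurs.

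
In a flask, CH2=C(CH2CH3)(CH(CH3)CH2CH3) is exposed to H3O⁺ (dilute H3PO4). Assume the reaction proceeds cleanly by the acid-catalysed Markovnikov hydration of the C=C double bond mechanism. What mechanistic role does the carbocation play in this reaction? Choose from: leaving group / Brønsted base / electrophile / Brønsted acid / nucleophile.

electrophile

Step 2: Nucleophilic capture of the cation by H2O produces the protonated alcohol (an oxonium ion).
The carbocation accepts an electron pair into an empty or π* orbital — it is the electrophile.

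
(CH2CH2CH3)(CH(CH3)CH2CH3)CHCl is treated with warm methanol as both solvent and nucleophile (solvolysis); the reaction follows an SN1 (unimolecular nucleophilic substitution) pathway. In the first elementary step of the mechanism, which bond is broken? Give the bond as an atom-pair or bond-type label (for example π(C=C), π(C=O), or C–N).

C–Cl

Step 1: Rate-determining heterolysis of the C–Cl bond gives Cl⁻ and a secondary carbocation.
The bond broken in this step is the C–Cl bond.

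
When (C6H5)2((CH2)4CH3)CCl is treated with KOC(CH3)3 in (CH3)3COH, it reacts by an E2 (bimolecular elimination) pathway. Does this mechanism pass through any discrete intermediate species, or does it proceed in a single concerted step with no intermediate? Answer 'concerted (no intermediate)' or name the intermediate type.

In one step, (CH3)3CO⁻ pulls off a β-proton, the C–Cl bond cleaves, and a C=C double bond forms between the α- and β-carbons (E2, anti elimination).
All bond changes occur in one transition state; no discrete intermediate is formed.

concerted (no intermediate)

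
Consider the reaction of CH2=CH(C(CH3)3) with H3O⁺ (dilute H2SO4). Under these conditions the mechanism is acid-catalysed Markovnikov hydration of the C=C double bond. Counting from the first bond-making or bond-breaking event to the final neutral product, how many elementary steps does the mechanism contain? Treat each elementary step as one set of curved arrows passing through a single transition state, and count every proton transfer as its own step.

4

Step 1: The π electrons of the C=C bond attack a proton of H3O⁺; Markovnikov addition places the new C–H on the less-substituted alkene carbon, so the positive charge ends up on the more-substituted carbon — a secondary carbocation. H2O is released.
Step 2: A 1,2-methyl shift from the adjacent tert-butyl carbon moves the positive charge from the secondary centre to an adjacent carbon, generating a more stable tertiary carbocation.
Step 3: Water acts as the nucleophile: an oxygen lone pair bonds to the cationic carbon, giving an oxonium-ion intermediate.
Step 4: Proton transfer from the O–H of the oxonium ion to H2O completes the catalytic cycle and yields the alcohol.
Total: 4 elementary steps.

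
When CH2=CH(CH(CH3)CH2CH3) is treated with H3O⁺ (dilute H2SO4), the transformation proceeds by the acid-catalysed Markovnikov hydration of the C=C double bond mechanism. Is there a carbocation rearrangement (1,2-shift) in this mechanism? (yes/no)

The first-formed carbocation is secondary.
The adjacent sec-butyl carbon already bears 2 other carbon substituents and has a hydrogen to migrate; after a 1,2-hydride shift from that carbon the positive charge sits on a tertiary centre.
Tertiary is more stable than secondary, so the shift occurs.

yes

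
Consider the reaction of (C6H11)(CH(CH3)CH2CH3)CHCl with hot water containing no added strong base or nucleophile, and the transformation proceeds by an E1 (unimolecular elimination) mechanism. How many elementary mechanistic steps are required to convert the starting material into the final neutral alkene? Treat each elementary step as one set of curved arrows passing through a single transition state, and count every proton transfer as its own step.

3

Step 1: The C–Cl bond breaks with both electrons going to the chloride; Cl⁻ leaves and a secondary carbocation remains.
Step 2: Carbocation rearrangement: a 1,2-hydride shift from the adjacent sec-butyl carbon converts the initially-formed secondary cation into the more stable tertiary cation.
Step 3: A water molecule (solvent) deprotonates a β-carbon; as the C–H bond breaks, those electrons form the new alkene π bond.
Total: 3 elementary steps.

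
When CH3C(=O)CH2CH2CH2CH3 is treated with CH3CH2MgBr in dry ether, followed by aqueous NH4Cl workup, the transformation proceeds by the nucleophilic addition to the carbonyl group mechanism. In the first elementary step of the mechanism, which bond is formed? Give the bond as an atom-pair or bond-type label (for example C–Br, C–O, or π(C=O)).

C–C

Step 1: A lone pair / filled orbital on the carbanion-like carbon of CH3CH2MgBr attacks the electrophilic carbonyl carbon; the π(C=O) electrons shift onto oxygen, producing a tetrahedral alkoxide intermediate.
The bond formed in this step is the C–C bond.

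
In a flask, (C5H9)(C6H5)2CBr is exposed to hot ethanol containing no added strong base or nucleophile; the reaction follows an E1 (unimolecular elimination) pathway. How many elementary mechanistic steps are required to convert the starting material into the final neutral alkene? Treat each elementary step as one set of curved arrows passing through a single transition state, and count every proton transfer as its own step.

2

Step 1: Rate-determining heterolysis of the C–Br bond gives Br⁻ and a tertiary carbocation.
(No 1,2-shift: no single shift to an adjacent carbon would give a more stable cation.)
Step 2: Loss of a β-proton to an ethanol molecule of the solvent: the C–H bonding pair collapses toward the cationic carbon to form the C=C π bond, yielding the alkene.
Total: 2 elementary steps.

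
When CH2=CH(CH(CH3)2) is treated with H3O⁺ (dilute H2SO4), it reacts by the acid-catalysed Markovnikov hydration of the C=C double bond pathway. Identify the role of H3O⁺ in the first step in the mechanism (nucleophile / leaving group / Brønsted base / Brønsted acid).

Step 1: Electrophilic addition begins with the π(C=C) electrons forming a bond to the proton of H3O⁺. Following Markovnikov's rule, the resulting cation is secondary. H2O is released.
H3O⁺ in the first step donates a proton in a proton-transfer step — a Brønsted acid.

Brønsted acid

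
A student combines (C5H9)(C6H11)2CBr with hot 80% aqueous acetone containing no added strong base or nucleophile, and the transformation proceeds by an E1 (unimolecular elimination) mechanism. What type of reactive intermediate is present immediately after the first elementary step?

Step 1: Rate-determining heterolysis of the C–Br bond gives Br⁻ and a tertiary carbocation.
After step 1 the species present is a tertiary carbocation.

tertiary carbocation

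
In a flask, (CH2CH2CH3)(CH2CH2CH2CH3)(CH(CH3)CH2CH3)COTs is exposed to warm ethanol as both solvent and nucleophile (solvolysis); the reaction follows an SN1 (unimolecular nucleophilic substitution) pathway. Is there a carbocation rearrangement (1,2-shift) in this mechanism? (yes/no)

The first-formed carbocation is tertiary.
No single 1,2-shift to an adjacent carbon would produce a more-substituted cation than the one already present, so no rearrangement occurs.

no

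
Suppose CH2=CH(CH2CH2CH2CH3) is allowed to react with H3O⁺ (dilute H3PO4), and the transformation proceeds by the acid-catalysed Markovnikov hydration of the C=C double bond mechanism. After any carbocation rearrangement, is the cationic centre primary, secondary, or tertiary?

Step 1: Protonation of the alkene by H3O⁺: the π bond acts as the nucleophile and picks up H⁺, giving the more stable (Markovnikov) secondary carbocation. H2O is released.
No single 1,2-shift to an adjacent carbon would give a more-substituted cation, so no rearrangement occurs.

secondary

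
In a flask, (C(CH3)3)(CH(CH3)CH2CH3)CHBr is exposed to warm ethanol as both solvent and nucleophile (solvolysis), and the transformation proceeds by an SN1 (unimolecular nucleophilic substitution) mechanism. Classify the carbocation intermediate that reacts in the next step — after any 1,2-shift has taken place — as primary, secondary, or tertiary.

Step 1: The C–Br bond breaks with both electrons going to the bromide; Br⁻ leaves and a secondary carbocation remains.
Step 2: A 1,2-hydride shift from the adjacent sec-butyl carbon moves the positive charge from the secondary centre to an adjacent carbon, generating a more stable tertiary carbocation.
The cation rearranges from secondary to tertiary via a 1,2-hydride shift from the adjacent sec-butyl carbon; the tertiary cation is what reacts next.

tertiary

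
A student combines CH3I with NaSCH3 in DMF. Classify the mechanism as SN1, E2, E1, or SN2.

SN2

Conditions: a methyl substrate with a strong nucleophile in the polar aprotic solvent DMF.
These conditions are the textbook signature of the SN2 pathway.
An unhindered substrate with a strong nucleophile in a polar aprotic solvent favours one-step backside displacement.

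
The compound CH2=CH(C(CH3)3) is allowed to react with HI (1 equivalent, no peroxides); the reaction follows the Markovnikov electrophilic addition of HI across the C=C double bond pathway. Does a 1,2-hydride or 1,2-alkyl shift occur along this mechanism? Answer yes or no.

The first-formed carbocation is secondary.
The adjacent tert-butyl carbon has no hydrogen but bears methyl groups; migration of one methyl with its bonding pair (a 1,2-methyl shift) places the charge on a tertiary centre.
Tertiary is more stable than secondary, so the shift occurs.

yes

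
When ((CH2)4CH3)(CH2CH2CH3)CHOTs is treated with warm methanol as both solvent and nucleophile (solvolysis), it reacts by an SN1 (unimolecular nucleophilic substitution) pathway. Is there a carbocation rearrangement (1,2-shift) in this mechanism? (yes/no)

The first-formed carbocation is secondary.
No single 1,2-shift to an adjacent carbon would produce a more-substituted cation than the one already present, so no rearrangement occurs.

no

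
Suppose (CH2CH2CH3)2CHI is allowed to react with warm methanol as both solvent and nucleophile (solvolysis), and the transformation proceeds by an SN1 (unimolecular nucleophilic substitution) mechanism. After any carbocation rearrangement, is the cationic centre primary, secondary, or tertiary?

secondary

Step 1: The C–I bond breaks with both electrons going to the iodide; I⁻ leaves and a secondary carbocation remains.
No single 1,2-shift to an adjacent carbon would give a more-substituted cation, so no rearrangement occurs.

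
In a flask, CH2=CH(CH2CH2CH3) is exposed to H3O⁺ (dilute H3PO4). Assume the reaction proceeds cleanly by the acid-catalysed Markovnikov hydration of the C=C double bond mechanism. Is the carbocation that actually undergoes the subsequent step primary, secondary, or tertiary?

Step 1: Electrophilic addition begins with the π(C=C) electrons forming a bond to the proton of H3O⁺. Following Markovnikov's rule, the resulting cation is secondary. H2O is released.
No single 1,2-shift to an adjacent carbon would give a more-substituted cation, so no rearrangement occurs.

secondary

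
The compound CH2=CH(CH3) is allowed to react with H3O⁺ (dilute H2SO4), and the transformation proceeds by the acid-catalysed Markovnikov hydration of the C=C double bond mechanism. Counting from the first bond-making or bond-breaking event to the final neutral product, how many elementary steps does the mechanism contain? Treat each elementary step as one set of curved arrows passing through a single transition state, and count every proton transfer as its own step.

3

Step 1: The π electrons of the C=C bond attack a proton of H3O⁺; Markovnikov addition places the new C–H on the less-substituted alkene carbon, so the positive charge ends up on the more-substituted carbon — a secondary carbocation. H2O is released.
(No 1,2-shift: no single shift to an adjacent carbon would give a more stable cation.)
Step 2: Water acts as the nucleophile: an oxygen lone pair bonds to the cationic carbon, giving an oxonium-ion intermediate.
Step 3: H2O removes a proton from the oxonium oxygen, regenerating H3O⁺ and giving the neutral alcohol.
Total: 3 elementary steps.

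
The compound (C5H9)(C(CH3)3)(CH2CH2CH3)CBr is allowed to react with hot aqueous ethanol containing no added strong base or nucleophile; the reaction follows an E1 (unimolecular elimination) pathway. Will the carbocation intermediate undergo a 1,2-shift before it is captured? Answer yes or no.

no

The first-formed carbocation is tertiary.
No single 1,2-shift to an adjacent carbon would produce a more-substituted cation than the one already present, so no rearrangement occurs.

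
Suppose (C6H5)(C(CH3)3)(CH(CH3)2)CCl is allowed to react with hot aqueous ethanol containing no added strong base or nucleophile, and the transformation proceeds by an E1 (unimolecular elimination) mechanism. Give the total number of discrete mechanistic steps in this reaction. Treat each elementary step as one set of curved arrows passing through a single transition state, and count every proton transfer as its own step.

Step 1: Unassisted departure of Cl⁻ (taking the C–Cl bonding pair) generates a tertiary carbocation.
(No 1,2-shift: no single shift to an adjacent carbon would give a more stable cation.)
Step 2: A water (or ethanol) molecule (solvent) deprotonates a β-carbon; as the C–H bond breaks, those electrons form the new alkene π bond.
Total: 2 elementary steps.

2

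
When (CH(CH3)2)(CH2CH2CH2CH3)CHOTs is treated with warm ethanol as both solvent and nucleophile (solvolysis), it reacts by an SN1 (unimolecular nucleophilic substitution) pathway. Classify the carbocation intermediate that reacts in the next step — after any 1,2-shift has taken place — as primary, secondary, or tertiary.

Step 1: Rate-determining heterolysis of the C–O bond gives TsO⁻ and a secondary carbocation.
Step 2: A 1,2-hydride shift from the adjacent isopropyl carbon moves the positive charge from the secondary centre to an adjacent carbon, generating a more stable tertiary carbocation.
The cation rearranges from secondary to tertiary via a 1,2-hydride shift from the adjacent isopropyl carbon; the tertiary cation is what reacts next.

tertiary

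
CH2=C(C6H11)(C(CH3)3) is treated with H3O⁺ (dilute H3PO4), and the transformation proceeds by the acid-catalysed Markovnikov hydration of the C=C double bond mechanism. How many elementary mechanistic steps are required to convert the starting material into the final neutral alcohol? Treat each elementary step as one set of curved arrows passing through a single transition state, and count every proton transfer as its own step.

3

Step 1: Electrophilic addition begins with the π(C=C) electrons forming a bond to the proton of H3O⁺. Following Markovnikov's rule, the resulting cation is tertiary. H2O is released.
(No 1,2-shift: no single shift to an adjacent carbon would give a more stable cation.)
Step 2: Nucleophilic capture of the cation by H2O produces the protonated alcohol (an oxonium ion).
Step 3: H2O removes a proton from the oxonium oxygen, regenerating H3O⁺ and giving the neutral alcohol.
Total: 3 elementary steps.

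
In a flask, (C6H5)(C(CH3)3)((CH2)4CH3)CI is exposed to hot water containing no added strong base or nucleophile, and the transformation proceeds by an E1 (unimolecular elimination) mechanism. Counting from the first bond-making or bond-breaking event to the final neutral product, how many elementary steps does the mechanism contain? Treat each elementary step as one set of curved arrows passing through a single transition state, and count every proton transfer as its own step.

Step 1: The C–I bond breaks with both electrons going to the iodide; I⁻ leaves and a tertiary carbocation remains.
(No 1,2-shift: no single shift to an adjacent carbon would give a more stable cation.)
Step 2: Loss of a β-proton to a water molecule of the solvent: the C–H bonding pair collapses toward the cationic carbon to form the C=C π bond, yielding the alkene.
Total: 2 elementary steps.

2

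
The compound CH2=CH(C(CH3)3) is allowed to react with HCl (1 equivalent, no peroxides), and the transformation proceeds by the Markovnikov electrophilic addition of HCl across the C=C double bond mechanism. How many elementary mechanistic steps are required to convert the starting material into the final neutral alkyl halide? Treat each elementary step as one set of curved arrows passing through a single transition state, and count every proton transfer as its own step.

Step 1: Protonation of the alkene by HCl: the π bond acts as the nucleophile and picks up H⁺, giving the more stable (Markovnikov) secondary carbocation. The H–Cl bond breaks heterolytically, releasing Cl⁻.
Step 2: A methyl group with its bonding pair migrates from the adjacent tert-butyl carbon to the cationic centre — a 1,2-methyl shift — upgrading the secondary cation to a tertiary one.
Step 3: The Cl⁻ anion donates a lone pair to the carbocation, forming the new C–Cl σ-bond and giving the neutral alkyl halide.
Total: 3 elementary steps.

3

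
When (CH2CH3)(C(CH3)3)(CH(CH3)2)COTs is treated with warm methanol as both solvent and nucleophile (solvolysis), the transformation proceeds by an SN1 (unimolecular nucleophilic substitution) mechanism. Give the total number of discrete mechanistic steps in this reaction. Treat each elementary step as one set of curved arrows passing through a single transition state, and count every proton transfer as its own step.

3

Step 1: Ionisation: the C–O σ-bond cleaves heterolytically; both bonding electrons depart with TsO⁻, leaving a tertiary carbocation at the α-carbon.
(No 1,2-shift: no single shift to an adjacent carbon would give a more stable cation.)
Step 2: CH3OH donates an oxygen lone pair into the empty p orbital of the cation, giving a protonated ether (an oxonium ion).
Step 3: Deprotonation of the oxonium oxygen by solvent methanol yields the neutral ether.
Total: 3 elementary steps.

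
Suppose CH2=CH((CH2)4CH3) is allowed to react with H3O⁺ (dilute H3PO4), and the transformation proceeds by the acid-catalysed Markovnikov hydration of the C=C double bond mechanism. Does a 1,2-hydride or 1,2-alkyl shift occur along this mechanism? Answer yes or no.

The first-formed carbocation is secondary.
No single 1,2-shift to an adjacent carbon would produce a more-substituted cation than the one already present, so no rearrangement occurs.

no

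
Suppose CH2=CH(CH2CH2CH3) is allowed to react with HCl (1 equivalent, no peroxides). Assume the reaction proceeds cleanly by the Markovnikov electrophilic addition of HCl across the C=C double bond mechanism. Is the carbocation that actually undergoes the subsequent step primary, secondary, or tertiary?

secondary

Step 1: The π electrons of the C=C bond attack a proton of HCl; Markovnikov addition places the new C–H on the less-substituted alkene carbon, so the positive charge ends up on the more-substituted carbon — a secondary carbocation. The H–Cl bond breaks heterolytically, releasing Cl⁻.
No single 1,2-shift to an adjacent carbon would give a more-substituted cation, so no rearrangement occurs.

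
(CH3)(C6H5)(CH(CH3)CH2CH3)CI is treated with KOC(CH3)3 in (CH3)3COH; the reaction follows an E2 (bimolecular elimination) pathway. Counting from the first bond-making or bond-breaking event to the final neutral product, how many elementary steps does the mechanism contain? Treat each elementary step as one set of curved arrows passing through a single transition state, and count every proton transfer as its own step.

1

Step 1: Concerted anti-periplanar elimination: (CH3)3CO⁻ abstracts a β-H while I⁻ leaves, and the C–H electrons become the new C=C π bond — all in a single transition state.
Total: 1 elementary step.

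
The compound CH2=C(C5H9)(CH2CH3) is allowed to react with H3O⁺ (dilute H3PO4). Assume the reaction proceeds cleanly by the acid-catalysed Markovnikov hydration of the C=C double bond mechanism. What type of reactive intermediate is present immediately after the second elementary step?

Step 1: Electrophilic addition begins with the π(C=C) electrons forming a bond to the proton of H3O⁺. Following Markovnikov's rule, the resulting cation is tertiary. H2O is released.
Step 2: A lone pair on the oxygen of H2O attacks the carbocation, forming a C–O bond and an oxonium ion (a protonated alcohol).
After step 2 the species present is an oxonium ion.

oxonium ion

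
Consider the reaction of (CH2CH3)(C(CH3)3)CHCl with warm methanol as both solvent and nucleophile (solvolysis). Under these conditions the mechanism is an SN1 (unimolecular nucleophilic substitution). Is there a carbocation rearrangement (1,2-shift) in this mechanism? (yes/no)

yes

The first-formed carbocation is secondary.
The adjacent tert-butyl carbon has no hydrogen but bears methyl groups; migration of one methyl with its bonding pair (a 1,2-methyl shift) places the charge on a tertiary centre.
Tertiary is more stable than secondary, so the shift occurs.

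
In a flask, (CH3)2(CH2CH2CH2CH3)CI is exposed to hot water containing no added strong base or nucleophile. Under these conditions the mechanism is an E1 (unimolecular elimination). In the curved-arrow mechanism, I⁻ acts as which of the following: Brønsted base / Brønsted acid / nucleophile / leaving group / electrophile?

Step 1: Rate-determining heterolysis of the C–I bond gives I⁻ and a tertiary carbocation.
I⁻ departs with both electrons of the breaking σ-bond — that is the definition of a leaving group.

leaving group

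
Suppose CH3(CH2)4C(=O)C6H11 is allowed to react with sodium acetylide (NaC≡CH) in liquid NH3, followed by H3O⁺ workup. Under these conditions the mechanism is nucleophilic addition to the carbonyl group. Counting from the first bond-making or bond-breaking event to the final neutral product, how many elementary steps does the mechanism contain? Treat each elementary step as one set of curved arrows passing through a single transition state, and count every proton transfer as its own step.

2

Step 1: Nucleophilic addition: HC≡C⁻ adds to the carbonyl carbon, pushing the π(C=O) electron pair onto oxygen and giving a tetrahedral alkoxide.
Step 2: The alkoxide picks up a proton during H3O⁺ workup to yield a propargyl alcohol.
Total: 2 elementary steps.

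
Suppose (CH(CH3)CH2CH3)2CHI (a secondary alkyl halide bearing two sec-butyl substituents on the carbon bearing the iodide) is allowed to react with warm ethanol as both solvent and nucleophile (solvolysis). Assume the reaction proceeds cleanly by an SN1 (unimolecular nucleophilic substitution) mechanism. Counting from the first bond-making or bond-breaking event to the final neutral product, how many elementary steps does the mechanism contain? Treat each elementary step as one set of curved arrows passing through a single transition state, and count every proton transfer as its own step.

4

Step 1: Rate-determining heterolysis of the C–I bond gives I⁻ and a secondary carbocation.
Step 2: A 1,2-hydride shift from the adjacent sec-butyl carbon moves the positive charge from the secondary centre to an adjacent carbon, generating a more stable tertiary carbocation.
Step 3: A lone pair on the oxygen of CH3CH2OH attacks the carbocation, forming a new C–O σ-bond and an oxonium ion.
Step 4: A second solvent molecule removes the proton on oxygen, giving the neutral ether product.
Total: 4 elementary steps.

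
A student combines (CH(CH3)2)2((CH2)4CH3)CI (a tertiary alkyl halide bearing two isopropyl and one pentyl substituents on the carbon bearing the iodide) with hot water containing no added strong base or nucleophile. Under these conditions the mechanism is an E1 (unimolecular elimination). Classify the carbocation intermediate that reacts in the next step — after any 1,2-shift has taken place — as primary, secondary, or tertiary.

tertiary

Step 1: Rate-determining heterolysis of the C–I bond gives I⁻ and a tertiary carbocation.
No single 1,2-shift to an adjacent carbon would give a more-substituted cation, so no rearrangement occurs.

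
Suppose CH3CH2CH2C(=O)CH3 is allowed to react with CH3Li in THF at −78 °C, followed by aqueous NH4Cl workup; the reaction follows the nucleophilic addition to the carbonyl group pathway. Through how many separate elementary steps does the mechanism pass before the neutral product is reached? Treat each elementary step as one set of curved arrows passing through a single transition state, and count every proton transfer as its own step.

2

Step 1: the carbanion-like carbon of CH3Li attacks the sp² carbonyl carbon; the C=O π bond breaks and the electrons end up as a lone pair on the alkoxide oxygen of the tetrahedral intermediate.
Step 2: The alkoxide picks up a proton during aqueous NH4Cl workup to yield an alcohol.
Total: 2 elementary steps.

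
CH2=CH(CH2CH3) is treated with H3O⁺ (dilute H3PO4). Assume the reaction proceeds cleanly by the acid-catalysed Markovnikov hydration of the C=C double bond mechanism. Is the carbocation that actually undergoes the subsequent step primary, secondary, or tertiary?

Step 1: Electrophilic addition begins with the π(C=C) electrons forming a bond to the proton of H3O⁺. Following Markovnikov's rule, the resulting cation is secondary. H2O is released.
No single 1,2-shift to an adjacent carbon would give a more-substituted cation, so no rearrangement occurs.

secondary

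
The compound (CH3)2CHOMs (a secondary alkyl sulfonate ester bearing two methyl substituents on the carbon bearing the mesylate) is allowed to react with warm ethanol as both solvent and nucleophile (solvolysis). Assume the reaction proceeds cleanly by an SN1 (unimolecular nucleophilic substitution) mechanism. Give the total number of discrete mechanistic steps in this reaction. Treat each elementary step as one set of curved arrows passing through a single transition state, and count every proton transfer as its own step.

3

Step 1: Unassisted departure of MsO⁻ (taking the C–O bonding pair) generates a secondary carbocation.
(No 1,2-shift: no single shift to an adjacent carbon would give a more stable cation.)
Step 2: A lone pair on the oxygen of CH3CH2OH attacks the carbocation, forming a new C–O σ-bond and an oxonium ion.
Step 3: A second solvent molecule removes the proton on oxygen, giving the neutral ether product.
Total: 3 elementary steps.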